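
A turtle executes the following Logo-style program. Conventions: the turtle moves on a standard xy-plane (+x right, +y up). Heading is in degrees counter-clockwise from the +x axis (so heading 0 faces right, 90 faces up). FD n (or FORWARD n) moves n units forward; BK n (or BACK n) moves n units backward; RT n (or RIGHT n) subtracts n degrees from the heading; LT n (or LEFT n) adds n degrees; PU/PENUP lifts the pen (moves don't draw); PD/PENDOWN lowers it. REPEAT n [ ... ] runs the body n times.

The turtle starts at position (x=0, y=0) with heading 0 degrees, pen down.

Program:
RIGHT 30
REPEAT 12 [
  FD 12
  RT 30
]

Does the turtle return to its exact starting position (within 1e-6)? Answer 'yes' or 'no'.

Executing turtle program step by step:
Start: pos=(0,0), heading=0, pen down
RT 30: heading 0 -> 330
REPEAT 12 [
  -- iteration 1/12 --
  FD 12: (0,0) -> (10.392,-6) [heading=330, draw]
  RT 30: heading 330 -> 300
  -- iteration 2/12 --
  FD 12: (10.392,-6) -> (16.392,-16.392) [heading=300, draw]
  RT 30: heading 300 -> 270
  -- iteration 3/12 --
  FD 12: (16.392,-16.392) -> (16.392,-28.392) [heading=270, draw]
  RT 30: heading 270 -> 240
  -- iteration 4/12 --
  FD 12: (16.392,-28.392) -> (10.392,-38.785) [heading=240, draw]
  RT 30: heading 240 -> 210
  -- iteration 5/12 --
  FD 12: (10.392,-38.785) -> (0,-44.785) [heading=210, draw]
  RT 30: heading 210 -> 180
  -- iteration 6/12 --
  FD 12: (0,-44.785) -> (-12,-44.785) [heading=180, draw]
  RT 30: heading 180 -> 150
  -- iteration 7/12 --
  FD 12: (-12,-44.785) -> (-22.392,-38.785) [heading=150, draw]
  RT 30: heading 150 -> 120
  -- iteration 8/12 --
  FD 12: (-22.392,-38.785) -> (-28.392,-28.392) [heading=120, draw]
  RT 30: heading 120 -> 90
  -- iteration 9/12 --
  FD 12: (-28.392,-28.392) -> (-28.392,-16.392) [heading=90, draw]
  RT 30: heading 90 -> 60
  -- iteration 10/12 --
  FD 12: (-28.392,-16.392) -> (-22.392,-6) [heading=60, draw]
  RT 30: heading 60 -> 30
  -- iteration 11/12 --
  FD 12: (-22.392,-6) -> (-12,0) [heading=30, draw]
  RT 30: heading 30 -> 0
  -- iteration 12/12 --
  FD 12: (-12,0) -> (0,0) [heading=0, draw]
  RT 30: heading 0 -> 330
]
Final: pos=(0,0), heading=330, 12 segment(s) drawn

Start position: (0, 0)
Final position: (0, 0)
Distance = 0; < 1e-6 -> CLOSED

Answer: yes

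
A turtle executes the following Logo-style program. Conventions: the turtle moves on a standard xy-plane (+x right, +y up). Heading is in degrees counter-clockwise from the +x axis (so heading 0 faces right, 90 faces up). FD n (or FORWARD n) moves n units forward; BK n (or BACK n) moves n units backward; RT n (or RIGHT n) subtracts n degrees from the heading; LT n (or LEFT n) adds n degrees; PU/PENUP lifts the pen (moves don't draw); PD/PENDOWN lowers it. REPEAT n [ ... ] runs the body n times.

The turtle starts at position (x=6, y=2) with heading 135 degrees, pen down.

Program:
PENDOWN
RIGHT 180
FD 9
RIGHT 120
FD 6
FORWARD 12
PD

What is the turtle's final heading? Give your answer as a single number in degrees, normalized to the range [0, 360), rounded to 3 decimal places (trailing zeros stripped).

Answer: 195

Derivation:
Executing turtle program step by step:
Start: pos=(6,2), heading=135, pen down
PD: pen down
RT 180: heading 135 -> 315
FD 9: (6,2) -> (12.364,-4.364) [heading=315, draw]
RT 120: heading 315 -> 195
FD 6: (12.364,-4.364) -> (6.568,-5.917) [heading=195, draw]
FD 12: (6.568,-5.917) -> (-5.023,-9.023) [heading=195, draw]
PD: pen down
Final: pos=(-5.023,-9.023), heading=195, 3 segment(s) drawn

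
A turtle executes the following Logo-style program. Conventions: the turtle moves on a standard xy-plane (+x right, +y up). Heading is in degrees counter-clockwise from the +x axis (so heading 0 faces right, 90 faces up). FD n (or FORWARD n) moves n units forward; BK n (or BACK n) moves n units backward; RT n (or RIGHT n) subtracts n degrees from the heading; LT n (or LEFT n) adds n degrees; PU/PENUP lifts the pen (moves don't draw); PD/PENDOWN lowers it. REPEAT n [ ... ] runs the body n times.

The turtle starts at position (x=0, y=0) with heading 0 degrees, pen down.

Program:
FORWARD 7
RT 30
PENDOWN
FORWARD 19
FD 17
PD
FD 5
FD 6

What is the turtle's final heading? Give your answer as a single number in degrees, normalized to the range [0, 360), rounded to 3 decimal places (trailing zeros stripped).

Executing turtle program step by step:
Start: pos=(0,0), heading=0, pen down
FD 7: (0,0) -> (7,0) [heading=0, draw]
RT 30: heading 0 -> 330
PD: pen down
FD 19: (7,0) -> (23.454,-9.5) [heading=330, draw]
FD 17: (23.454,-9.5) -> (38.177,-18) [heading=330, draw]
PD: pen down
FD 5: (38.177,-18) -> (42.507,-20.5) [heading=330, draw]
FD 6: (42.507,-20.5) -> (47.703,-23.5) [heading=330, draw]
Final: pos=(47.703,-23.5), heading=330, 5 segment(s) drawn

Answer: 330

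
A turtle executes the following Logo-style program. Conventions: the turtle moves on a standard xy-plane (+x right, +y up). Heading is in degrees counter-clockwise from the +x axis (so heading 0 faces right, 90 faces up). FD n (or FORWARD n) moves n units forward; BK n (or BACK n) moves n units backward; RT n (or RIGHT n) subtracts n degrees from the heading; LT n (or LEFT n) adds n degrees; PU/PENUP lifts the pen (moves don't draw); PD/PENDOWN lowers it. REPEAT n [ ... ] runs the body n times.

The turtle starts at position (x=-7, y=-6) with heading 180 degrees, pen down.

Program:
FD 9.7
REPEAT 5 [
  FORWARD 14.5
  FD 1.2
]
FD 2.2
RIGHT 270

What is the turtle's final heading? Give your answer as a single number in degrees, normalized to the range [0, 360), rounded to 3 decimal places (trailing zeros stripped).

Executing turtle program step by step:
Start: pos=(-7,-6), heading=180, pen down
FD 9.7: (-7,-6) -> (-16.7,-6) [heading=180, draw]
REPEAT 5 [
  -- iteration 1/5 --
  FD 14.5: (-16.7,-6) -> (-31.2,-6) [heading=180, draw]
  FD 1.2: (-31.2,-6) -> (-32.4,-6) [heading=180, draw]
  -- iteration 2/5 --
  FD 14.5: (-32.4,-6) -> (-46.9,-6) [heading=180, draw]
  FD 1.2: (-46.9,-6) -> (-48.1,-6) [heading=180, draw]
  -- iteration 3/5 --
  FD 14.5: (-48.1,-6) -> (-62.6,-6) [heading=180, draw]
  FD 1.2: (-62.6,-6) -> (-63.8,-6) [heading=180, draw]
  -- iteration 4/5 --
  FD 14.5: (-63.8,-6) -> (-78.3,-6) [heading=180, draw]
  FD 1.2: (-78.3,-6) -> (-79.5,-6) [heading=180, draw]
  -- iteration 5/5 --
  FD 14.5: (-79.5,-6) -> (-94,-6) [heading=180, draw]
  FD 1.2: (-94,-6) -> (-95.2,-6) [heading=180, draw]
]
FD 2.2: (-95.2,-6) -> (-97.4,-6) [heading=180, draw]
RT 270: heading 180 -> 270
Final: pos=(-97.4,-6), heading=270, 12 segment(s) drawn

Answer: 270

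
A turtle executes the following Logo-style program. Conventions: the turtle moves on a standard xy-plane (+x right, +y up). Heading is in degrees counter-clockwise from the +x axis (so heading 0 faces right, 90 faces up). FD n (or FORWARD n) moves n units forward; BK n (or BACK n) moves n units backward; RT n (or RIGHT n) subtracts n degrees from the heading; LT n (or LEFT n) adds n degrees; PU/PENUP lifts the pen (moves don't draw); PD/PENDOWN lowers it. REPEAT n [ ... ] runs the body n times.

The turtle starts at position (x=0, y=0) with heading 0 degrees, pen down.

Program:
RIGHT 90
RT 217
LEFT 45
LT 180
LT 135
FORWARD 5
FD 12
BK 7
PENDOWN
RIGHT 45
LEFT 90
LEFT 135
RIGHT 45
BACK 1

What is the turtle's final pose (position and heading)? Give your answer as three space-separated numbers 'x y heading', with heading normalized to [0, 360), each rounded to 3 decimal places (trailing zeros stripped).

Answer: 7.008 8.126 188

Derivation:
Executing turtle program step by step:
Start: pos=(0,0), heading=0, pen down
RT 90: heading 0 -> 270
RT 217: heading 270 -> 53
LT 45: heading 53 -> 98
LT 180: heading 98 -> 278
LT 135: heading 278 -> 53
FD 5: (0,0) -> (3.009,3.993) [heading=53, draw]
FD 12: (3.009,3.993) -> (10.231,13.577) [heading=53, draw]
BK 7: (10.231,13.577) -> (6.018,7.986) [heading=53, draw]
PD: pen down
RT 45: heading 53 -> 8
LT 90: heading 8 -> 98
LT 135: heading 98 -> 233
RT 45: heading 233 -> 188
BK 1: (6.018,7.986) -> (7.008,8.126) [heading=188, draw]
Final: pos=(7.008,8.126), heading=188, 4 segment(s) drawn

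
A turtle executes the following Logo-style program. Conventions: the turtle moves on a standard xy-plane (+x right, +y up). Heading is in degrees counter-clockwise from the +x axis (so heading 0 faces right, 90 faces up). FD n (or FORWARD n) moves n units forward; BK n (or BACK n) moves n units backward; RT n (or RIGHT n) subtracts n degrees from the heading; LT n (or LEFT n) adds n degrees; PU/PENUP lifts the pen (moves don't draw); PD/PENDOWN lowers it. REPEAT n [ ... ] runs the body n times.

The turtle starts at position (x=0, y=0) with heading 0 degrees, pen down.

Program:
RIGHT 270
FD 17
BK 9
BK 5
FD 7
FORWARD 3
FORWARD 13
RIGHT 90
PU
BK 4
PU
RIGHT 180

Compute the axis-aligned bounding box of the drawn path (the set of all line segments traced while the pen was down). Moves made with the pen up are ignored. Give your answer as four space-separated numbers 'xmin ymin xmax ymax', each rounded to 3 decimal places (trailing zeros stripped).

Executing turtle program step by step:
Start: pos=(0,0), heading=0, pen down
RT 270: heading 0 -> 90
FD 17: (0,0) -> (0,17) [heading=90, draw]
BK 9: (0,17) -> (0,8) [heading=90, draw]
BK 5: (0,8) -> (0,3) [heading=90, draw]
FD 7: (0,3) -> (0,10) [heading=90, draw]
FD 3: (0,10) -> (0,13) [heading=90, draw]
FD 13: (0,13) -> (0,26) [heading=90, draw]
RT 90: heading 90 -> 0
PU: pen up
BK 4: (0,26) -> (-4,26) [heading=0, move]
PU: pen up
RT 180: heading 0 -> 180
Final: pos=(-4,26), heading=180, 6 segment(s) drawn

Segment endpoints: x in {0, 0, 0, 0, 0, 0, 0}, y in {0, 3, 8, 10, 13, 17, 26}
xmin=0, ymin=0, xmax=0, ymax=26

Answer: 0 0 0 26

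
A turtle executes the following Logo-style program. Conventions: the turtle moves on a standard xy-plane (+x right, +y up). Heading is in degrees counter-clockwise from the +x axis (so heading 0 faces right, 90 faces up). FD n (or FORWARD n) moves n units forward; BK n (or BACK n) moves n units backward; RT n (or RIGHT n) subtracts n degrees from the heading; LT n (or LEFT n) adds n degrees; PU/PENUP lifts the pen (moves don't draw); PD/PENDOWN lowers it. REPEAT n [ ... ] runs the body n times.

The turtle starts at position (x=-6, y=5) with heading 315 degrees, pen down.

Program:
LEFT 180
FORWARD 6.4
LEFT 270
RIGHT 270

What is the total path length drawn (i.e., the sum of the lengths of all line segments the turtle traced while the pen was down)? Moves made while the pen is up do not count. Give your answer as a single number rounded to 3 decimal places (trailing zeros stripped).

Answer: 6.4

Derivation:
Executing turtle program step by step:
Start: pos=(-6,5), heading=315, pen down
LT 180: heading 315 -> 135
FD 6.4: (-6,5) -> (-10.525,9.525) [heading=135, draw]
LT 270: heading 135 -> 45
RT 270: heading 45 -> 135
Final: pos=(-10.525,9.525), heading=135, 1 segment(s) drawn

Segment lengths:
  seg 1: (-6,5) -> (-10.525,9.525), length = 6.4
Total = 6.4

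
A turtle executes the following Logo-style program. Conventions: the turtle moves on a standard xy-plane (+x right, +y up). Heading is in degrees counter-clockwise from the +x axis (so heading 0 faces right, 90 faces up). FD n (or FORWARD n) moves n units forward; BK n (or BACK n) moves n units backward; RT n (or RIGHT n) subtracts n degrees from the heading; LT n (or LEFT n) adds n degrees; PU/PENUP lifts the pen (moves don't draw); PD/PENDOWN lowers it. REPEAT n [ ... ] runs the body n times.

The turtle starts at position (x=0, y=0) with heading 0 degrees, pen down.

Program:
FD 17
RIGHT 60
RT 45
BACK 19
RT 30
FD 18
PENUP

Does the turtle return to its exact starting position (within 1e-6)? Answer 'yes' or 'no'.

Executing turtle program step by step:
Start: pos=(0,0), heading=0, pen down
FD 17: (0,0) -> (17,0) [heading=0, draw]
RT 60: heading 0 -> 300
RT 45: heading 300 -> 255
BK 19: (17,0) -> (21.918,18.353) [heading=255, draw]
RT 30: heading 255 -> 225
FD 18: (21.918,18.353) -> (9.19,5.625) [heading=225, draw]
PU: pen up
Final: pos=(9.19,5.625), heading=225, 3 segment(s) drawn

Start position: (0, 0)
Final position: (9.19, 5.625)
Distance = 10.774; >= 1e-6 -> NOT closed

Answer: no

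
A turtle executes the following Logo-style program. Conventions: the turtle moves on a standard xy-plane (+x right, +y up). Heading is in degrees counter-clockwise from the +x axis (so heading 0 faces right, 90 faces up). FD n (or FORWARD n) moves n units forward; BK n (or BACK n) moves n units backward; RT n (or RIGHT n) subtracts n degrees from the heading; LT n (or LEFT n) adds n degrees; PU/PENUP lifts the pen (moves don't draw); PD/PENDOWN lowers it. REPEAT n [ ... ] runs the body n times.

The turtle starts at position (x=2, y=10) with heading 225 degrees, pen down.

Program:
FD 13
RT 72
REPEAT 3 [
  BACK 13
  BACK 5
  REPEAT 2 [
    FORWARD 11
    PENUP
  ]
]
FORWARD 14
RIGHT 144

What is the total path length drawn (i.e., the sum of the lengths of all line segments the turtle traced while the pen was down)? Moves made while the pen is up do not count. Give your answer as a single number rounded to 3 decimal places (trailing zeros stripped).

Answer: 42

Derivation:
Executing turtle program step by step:
Start: pos=(2,10), heading=225, pen down
FD 13: (2,10) -> (-7.192,0.808) [heading=225, draw]
RT 72: heading 225 -> 153
REPEAT 3 [
  -- iteration 1/3 --
  BK 13: (-7.192,0.808) -> (4.391,-5.094) [heading=153, draw]
  BK 5: (4.391,-5.094) -> (8.846,-7.364) [heading=153, draw]
  REPEAT 2 [
    -- iteration 1/2 --
    FD 11: (8.846,-7.364) -> (-0.955,-2.37) [heading=153, draw]
    PU: pen up
    -- iteration 2/2 --
    FD 11: (-0.955,-2.37) -> (-10.756,2.624) [heading=153, move]
    PU: pen up
  ]
  -- iteration 2/3 --
  BK 13: (-10.756,2.624) -> (0.827,-3.278) [heading=153, move]
  BK 5: (0.827,-3.278) -> (5.282,-5.548) [heading=153, move]
  REPEAT 2 [
    -- iteration 1/2 --
    FD 11: (5.282,-5.548) -> (-4.519,-0.554) [heading=153, move]
    PU: pen up
    -- iteration 2/2 --
    FD 11: (-4.519,-0.554) -> (-14.32,4.44) [heading=153, move]
    PU: pen up
  ]
  -- iteration 3/3 --
  BK 13: (-14.32,4.44) -> (-2.737,-1.462) [heading=153, move]
  BK 5: (-2.737,-1.462) -> (1.718,-3.732) [heading=153, move]
  REPEAT 2 [
    -- iteration 1/2 --
    FD 11: (1.718,-3.732) -> (-8.083,1.262) [heading=153, move]
    PU: pen up
    -- iteration 2/2 --
    FD 11: (-8.083,1.262) -> (-17.884,6.255) [heading=153, move]
    PU: pen up
  ]
]
FD 14: (-17.884,6.255) -> (-30.359,12.611) [heading=153, move]
RT 144: heading 153 -> 9
Final: pos=(-30.359,12.611), heading=9, 4 segment(s) drawn

Segment lengths:
  seg 1: (2,10) -> (-7.192,0.808), length = 13
  seg 2: (-7.192,0.808) -> (4.391,-5.094), length = 13
  seg 3: (4.391,-5.094) -> (8.846,-7.364), length = 5
  seg 4: (8.846,-7.364) -> (-0.955,-2.37), length = 11
Total = 42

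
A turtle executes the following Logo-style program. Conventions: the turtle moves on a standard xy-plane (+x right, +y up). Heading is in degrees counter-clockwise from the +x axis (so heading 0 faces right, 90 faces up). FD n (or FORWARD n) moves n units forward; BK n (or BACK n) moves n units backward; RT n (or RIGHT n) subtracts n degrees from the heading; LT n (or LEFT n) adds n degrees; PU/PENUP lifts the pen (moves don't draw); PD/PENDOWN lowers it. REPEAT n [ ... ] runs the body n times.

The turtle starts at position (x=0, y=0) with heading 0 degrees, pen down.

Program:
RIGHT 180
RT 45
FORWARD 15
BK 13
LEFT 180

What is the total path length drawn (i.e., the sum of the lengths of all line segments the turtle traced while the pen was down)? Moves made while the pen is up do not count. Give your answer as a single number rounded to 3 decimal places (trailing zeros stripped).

Executing turtle program step by step:
Start: pos=(0,0), heading=0, pen down
RT 180: heading 0 -> 180
RT 45: heading 180 -> 135
FD 15: (0,0) -> (-10.607,10.607) [heading=135, draw]
BK 13: (-10.607,10.607) -> (-1.414,1.414) [heading=135, draw]
LT 180: heading 135 -> 315
Final: pos=(-1.414,1.414), heading=315, 2 segment(s) drawn

Segment lengths:
  seg 1: (0,0) -> (-10.607,10.607), length = 15
  seg 2: (-10.607,10.607) -> (-1.414,1.414), length = 13
Total = 28

Answer: 28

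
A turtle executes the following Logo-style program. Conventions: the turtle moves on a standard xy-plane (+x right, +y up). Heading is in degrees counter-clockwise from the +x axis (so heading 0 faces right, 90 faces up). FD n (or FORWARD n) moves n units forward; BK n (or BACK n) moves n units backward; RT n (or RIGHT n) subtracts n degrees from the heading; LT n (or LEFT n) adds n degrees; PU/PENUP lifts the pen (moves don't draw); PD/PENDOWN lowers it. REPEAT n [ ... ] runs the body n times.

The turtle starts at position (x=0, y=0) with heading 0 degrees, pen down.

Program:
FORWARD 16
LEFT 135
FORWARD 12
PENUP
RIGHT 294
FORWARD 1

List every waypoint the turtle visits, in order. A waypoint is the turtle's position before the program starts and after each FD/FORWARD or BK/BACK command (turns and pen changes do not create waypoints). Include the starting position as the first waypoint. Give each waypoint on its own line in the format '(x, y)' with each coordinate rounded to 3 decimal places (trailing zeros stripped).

Answer: (0, 0)
(16, 0)
(7.515, 8.485)
(6.581, 8.127)

Derivation:
Executing turtle program step by step:
Start: pos=(0,0), heading=0, pen down
FD 16: (0,0) -> (16,0) [heading=0, draw]
LT 135: heading 0 -> 135
FD 12: (16,0) -> (7.515,8.485) [heading=135, draw]
PU: pen up
RT 294: heading 135 -> 201
FD 1: (7.515,8.485) -> (6.581,8.127) [heading=201, move]
Final: pos=(6.581,8.127), heading=201, 2 segment(s) drawn
Waypoints (4 total):
(0, 0)
(16, 0)
(7.515, 8.485)
(6.581, 8.127)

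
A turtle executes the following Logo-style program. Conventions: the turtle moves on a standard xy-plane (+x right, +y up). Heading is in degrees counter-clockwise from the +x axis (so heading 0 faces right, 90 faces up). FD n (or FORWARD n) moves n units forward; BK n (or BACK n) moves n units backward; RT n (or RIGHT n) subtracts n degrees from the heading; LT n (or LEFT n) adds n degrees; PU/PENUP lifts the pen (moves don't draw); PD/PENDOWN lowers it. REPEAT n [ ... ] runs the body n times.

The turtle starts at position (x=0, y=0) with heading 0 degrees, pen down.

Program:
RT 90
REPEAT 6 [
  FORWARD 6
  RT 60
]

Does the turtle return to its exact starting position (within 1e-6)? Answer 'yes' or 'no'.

Answer: yes

Derivation:
Executing turtle program step by step:
Start: pos=(0,0), heading=0, pen down
RT 90: heading 0 -> 270
REPEAT 6 [
  -- iteration 1/6 --
  FD 6: (0,0) -> (0,-6) [heading=270, draw]
  RT 60: heading 270 -> 210
  -- iteration 2/6 --
  FD 6: (0,-6) -> (-5.196,-9) [heading=210, draw]
  RT 60: heading 210 -> 150
  -- iteration 3/6 --
  FD 6: (-5.196,-9) -> (-10.392,-6) [heading=150, draw]
  RT 60: heading 150 -> 90
  -- iteration 4/6 --
  FD 6: (-10.392,-6) -> (-10.392,0) [heading=90, draw]
  RT 60: heading 90 -> 30
  -- iteration 5/6 --
  FD 6: (-10.392,0) -> (-5.196,3) [heading=30, draw]
  RT 60: heading 30 -> 330
  -- iteration 6/6 --
  FD 6: (-5.196,3) -> (0,0) [heading=330, draw]
  RT 60: heading 330 -> 270
]
Final: pos=(0,0), heading=270, 6 segment(s) drawn

Start position: (0, 0)
Final position: (0, 0)
Distance = 0; < 1e-6 -> CLOSED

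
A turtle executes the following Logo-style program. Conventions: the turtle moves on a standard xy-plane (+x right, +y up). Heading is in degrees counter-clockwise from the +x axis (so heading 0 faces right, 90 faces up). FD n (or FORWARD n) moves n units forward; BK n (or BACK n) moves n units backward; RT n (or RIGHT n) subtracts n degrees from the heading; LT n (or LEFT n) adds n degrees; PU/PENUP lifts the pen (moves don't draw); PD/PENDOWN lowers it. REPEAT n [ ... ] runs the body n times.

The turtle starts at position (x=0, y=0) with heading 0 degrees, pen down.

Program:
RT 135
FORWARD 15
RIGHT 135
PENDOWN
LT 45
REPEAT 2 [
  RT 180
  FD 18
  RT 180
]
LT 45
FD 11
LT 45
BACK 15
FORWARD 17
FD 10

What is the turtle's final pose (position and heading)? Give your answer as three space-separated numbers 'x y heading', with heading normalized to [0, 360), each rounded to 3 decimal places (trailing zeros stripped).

Answer: -4.636 -44.548 225

Derivation:
Executing turtle program step by step:
Start: pos=(0,0), heading=0, pen down
RT 135: heading 0 -> 225
FD 15: (0,0) -> (-10.607,-10.607) [heading=225, draw]
RT 135: heading 225 -> 90
PD: pen down
LT 45: heading 90 -> 135
REPEAT 2 [
  -- iteration 1/2 --
  RT 180: heading 135 -> 315
  FD 18: (-10.607,-10.607) -> (2.121,-23.335) [heading=315, draw]
  RT 180: heading 315 -> 135
  -- iteration 2/2 --
  RT 180: heading 135 -> 315
  FD 18: (2.121,-23.335) -> (14.849,-36.062) [heading=315, draw]
  RT 180: heading 315 -> 135
]
LT 45: heading 135 -> 180
FD 11: (14.849,-36.062) -> (3.849,-36.062) [heading=180, draw]
LT 45: heading 180 -> 225
BK 15: (3.849,-36.062) -> (14.456,-25.456) [heading=225, draw]
FD 17: (14.456,-25.456) -> (2.435,-37.477) [heading=225, draw]
FD 10: (2.435,-37.477) -> (-4.636,-44.548) [heading=225, draw]
Final: pos=(-4.636,-44.548), heading=225, 7 segment(s) drawn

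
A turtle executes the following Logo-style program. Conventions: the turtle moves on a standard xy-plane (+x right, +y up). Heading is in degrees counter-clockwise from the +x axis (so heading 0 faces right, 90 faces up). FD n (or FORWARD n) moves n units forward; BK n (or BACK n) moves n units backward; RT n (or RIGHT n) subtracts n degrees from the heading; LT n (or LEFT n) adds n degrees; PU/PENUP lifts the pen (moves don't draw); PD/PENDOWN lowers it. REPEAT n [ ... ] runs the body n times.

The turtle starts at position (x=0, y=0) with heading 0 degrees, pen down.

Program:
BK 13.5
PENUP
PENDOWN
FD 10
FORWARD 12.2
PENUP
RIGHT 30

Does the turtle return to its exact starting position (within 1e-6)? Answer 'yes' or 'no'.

Executing turtle program step by step:
Start: pos=(0,0), heading=0, pen down
BK 13.5: (0,0) -> (-13.5,0) [heading=0, draw]
PU: pen up
PD: pen down
FD 10: (-13.5,0) -> (-3.5,0) [heading=0, draw]
FD 12.2: (-3.5,0) -> (8.7,0) [heading=0, draw]
PU: pen up
RT 30: heading 0 -> 330
Final: pos=(8.7,0), heading=330, 3 segment(s) drawn

Start position: (0, 0)
Final position: (8.7, 0)
Distance = 8.7; >= 1e-6 -> NOT closed

Answer: no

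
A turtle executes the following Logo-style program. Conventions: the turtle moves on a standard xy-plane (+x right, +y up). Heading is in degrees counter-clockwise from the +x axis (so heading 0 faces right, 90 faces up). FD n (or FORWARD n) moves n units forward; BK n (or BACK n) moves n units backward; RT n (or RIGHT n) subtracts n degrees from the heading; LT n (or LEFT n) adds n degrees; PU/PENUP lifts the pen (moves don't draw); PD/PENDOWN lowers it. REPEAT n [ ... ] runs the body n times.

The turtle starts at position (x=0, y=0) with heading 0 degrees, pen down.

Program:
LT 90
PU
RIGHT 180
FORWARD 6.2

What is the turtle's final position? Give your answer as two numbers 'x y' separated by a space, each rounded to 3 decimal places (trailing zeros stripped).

Answer: 0 -6.2

Derivation:
Executing turtle program step by step:
Start: pos=(0,0), heading=0, pen down
LT 90: heading 0 -> 90
PU: pen up
RT 180: heading 90 -> 270
FD 6.2: (0,0) -> (0,-6.2) [heading=270, move]
Final: pos=(0,-6.2), heading=270, 0 segment(s) drawn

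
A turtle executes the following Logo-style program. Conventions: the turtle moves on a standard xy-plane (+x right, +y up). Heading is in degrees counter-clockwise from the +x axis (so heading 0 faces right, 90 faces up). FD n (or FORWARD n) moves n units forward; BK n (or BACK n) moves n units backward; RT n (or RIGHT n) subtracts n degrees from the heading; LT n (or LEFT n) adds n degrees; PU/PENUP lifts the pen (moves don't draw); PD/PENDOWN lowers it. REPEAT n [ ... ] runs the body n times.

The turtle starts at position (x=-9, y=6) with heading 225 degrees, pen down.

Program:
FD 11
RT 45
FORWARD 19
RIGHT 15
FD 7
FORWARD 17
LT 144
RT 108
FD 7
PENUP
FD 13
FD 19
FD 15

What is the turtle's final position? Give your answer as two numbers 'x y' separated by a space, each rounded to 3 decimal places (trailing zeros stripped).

Answer: -109.374 -14.918

Derivation:
Executing turtle program step by step:
Start: pos=(-9,6), heading=225, pen down
FD 11: (-9,6) -> (-16.778,-1.778) [heading=225, draw]
RT 45: heading 225 -> 180
FD 19: (-16.778,-1.778) -> (-35.778,-1.778) [heading=180, draw]
RT 15: heading 180 -> 165
FD 7: (-35.778,-1.778) -> (-42.54,0.034) [heading=165, draw]
FD 17: (-42.54,0.034) -> (-58.96,4.433) [heading=165, draw]
LT 144: heading 165 -> 309
RT 108: heading 309 -> 201
FD 7: (-58.96,4.433) -> (-65.495,1.925) [heading=201, draw]
PU: pen up
FD 13: (-65.495,1.925) -> (-77.632,-2.734) [heading=201, move]
FD 19: (-77.632,-2.734) -> (-95.37,-9.543) [heading=201, move]
FD 15: (-95.37,-9.543) -> (-109.374,-14.918) [heading=201, move]
Final: pos=(-109.374,-14.918), heading=201, 5 segment(s) drawn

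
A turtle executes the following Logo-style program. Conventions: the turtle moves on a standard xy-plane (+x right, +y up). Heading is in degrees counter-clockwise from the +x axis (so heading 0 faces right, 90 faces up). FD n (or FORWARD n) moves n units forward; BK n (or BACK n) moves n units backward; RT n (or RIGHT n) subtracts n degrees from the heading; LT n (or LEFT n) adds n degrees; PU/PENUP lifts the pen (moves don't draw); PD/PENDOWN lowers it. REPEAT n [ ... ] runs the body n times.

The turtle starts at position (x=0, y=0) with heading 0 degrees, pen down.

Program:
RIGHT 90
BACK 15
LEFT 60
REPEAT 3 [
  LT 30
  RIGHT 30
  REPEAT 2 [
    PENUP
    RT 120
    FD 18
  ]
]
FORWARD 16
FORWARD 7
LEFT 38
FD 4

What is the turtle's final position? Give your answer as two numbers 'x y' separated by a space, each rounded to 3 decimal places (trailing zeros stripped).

Executing turtle program step by step:
Start: pos=(0,0), heading=0, pen down
RT 90: heading 0 -> 270
BK 15: (0,0) -> (0,15) [heading=270, draw]
LT 60: heading 270 -> 330
REPEAT 3 [
  -- iteration 1/3 --
  LT 30: heading 330 -> 0
  RT 30: heading 0 -> 330
  REPEAT 2 [
    -- iteration 1/2 --
    PU: pen up
    RT 120: heading 330 -> 210
    FD 18: (0,15) -> (-15.588,6) [heading=210, move]
    -- iteration 2/2 --
    PU: pen up
    RT 120: heading 210 -> 90
    FD 18: (-15.588,6) -> (-15.588,24) [heading=90, move]
  ]
  -- iteration 2/3 --
  LT 30: heading 90 -> 120
  RT 30: heading 120 -> 90
  REPEAT 2 [
    -- iteration 1/2 --
    PU: pen up
    RT 120: heading 90 -> 330
    FD 18: (-15.588,24) -> (0,15) [heading=330, move]
    -- iteration 2/2 --
    PU: pen up
    RT 120: heading 330 -> 210
    FD 18: (0,15) -> (-15.588,6) [heading=210, move]
  ]
  -- iteration 3/3 --
  LT 30: heading 210 -> 240
  RT 30: heading 240 -> 210
  REPEAT 2 [
    -- iteration 1/2 --
    PU: pen up
    RT 120: heading 210 -> 90
    FD 18: (-15.588,6) -> (-15.588,24) [heading=90, move]
    -- iteration 2/2 --
    PU: pen up
    RT 120: heading 90 -> 330
    FD 18: (-15.588,24) -> (0,15) [heading=330, move]
  ]
]
FD 16: (0,15) -> (13.856,7) [heading=330, move]
FD 7: (13.856,7) -> (19.919,3.5) [heading=330, move]
LT 38: heading 330 -> 8
FD 4: (19.919,3.5) -> (23.88,4.057) [heading=8, move]
Final: pos=(23.88,4.057), heading=8, 1 segment(s) drawn

Answer: 23.88 4.057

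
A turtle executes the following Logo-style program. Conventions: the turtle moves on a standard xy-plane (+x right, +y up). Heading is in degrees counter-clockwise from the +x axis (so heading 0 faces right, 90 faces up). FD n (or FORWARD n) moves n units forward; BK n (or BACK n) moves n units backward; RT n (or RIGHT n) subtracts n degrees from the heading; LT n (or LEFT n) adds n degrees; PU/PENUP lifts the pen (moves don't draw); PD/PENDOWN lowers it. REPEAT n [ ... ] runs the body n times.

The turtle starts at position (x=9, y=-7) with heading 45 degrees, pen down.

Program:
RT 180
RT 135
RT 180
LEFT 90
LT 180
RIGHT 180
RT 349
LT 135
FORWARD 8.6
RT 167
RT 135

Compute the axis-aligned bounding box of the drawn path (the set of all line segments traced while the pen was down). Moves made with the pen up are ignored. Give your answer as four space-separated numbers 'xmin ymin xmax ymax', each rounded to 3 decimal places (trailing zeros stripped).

Answer: 1.87 -7 9 -2.191

Derivation:
Executing turtle program step by step:
Start: pos=(9,-7), heading=45, pen down
RT 180: heading 45 -> 225
RT 135: heading 225 -> 90
RT 180: heading 90 -> 270
LT 90: heading 270 -> 0
LT 180: heading 0 -> 180
RT 180: heading 180 -> 0
RT 349: heading 0 -> 11
LT 135: heading 11 -> 146
FD 8.6: (9,-7) -> (1.87,-2.191) [heading=146, draw]
RT 167: heading 146 -> 339
RT 135: heading 339 -> 204
Final: pos=(1.87,-2.191), heading=204, 1 segment(s) drawn

Segment endpoints: x in {1.87, 9}, y in {-7, -2.191}
xmin=1.87, ymin=-7, xmax=9, ymax=-2.191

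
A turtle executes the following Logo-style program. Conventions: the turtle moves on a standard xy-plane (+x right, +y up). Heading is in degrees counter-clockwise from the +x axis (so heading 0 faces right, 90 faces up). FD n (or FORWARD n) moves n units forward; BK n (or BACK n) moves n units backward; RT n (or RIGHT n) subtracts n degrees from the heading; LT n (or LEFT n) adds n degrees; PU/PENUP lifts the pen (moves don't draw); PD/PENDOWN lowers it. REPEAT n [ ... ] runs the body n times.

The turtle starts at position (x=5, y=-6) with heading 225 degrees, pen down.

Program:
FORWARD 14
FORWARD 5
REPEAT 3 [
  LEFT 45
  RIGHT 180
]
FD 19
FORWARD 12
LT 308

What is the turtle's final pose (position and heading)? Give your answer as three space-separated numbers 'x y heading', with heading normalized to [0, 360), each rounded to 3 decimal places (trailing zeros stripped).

Executing turtle program step by step:
Start: pos=(5,-6), heading=225, pen down
FD 14: (5,-6) -> (-4.899,-15.899) [heading=225, draw]
FD 5: (-4.899,-15.899) -> (-8.435,-19.435) [heading=225, draw]
REPEAT 3 [
  -- iteration 1/3 --
  LT 45: heading 225 -> 270
  RT 180: heading 270 -> 90
  -- iteration 2/3 --
  LT 45: heading 90 -> 135
  RT 180: heading 135 -> 315
  -- iteration 3/3 --
  LT 45: heading 315 -> 0
  RT 180: heading 0 -> 180
]
FD 19: (-8.435,-19.435) -> (-27.435,-19.435) [heading=180, draw]
FD 12: (-27.435,-19.435) -> (-39.435,-19.435) [heading=180, draw]
LT 308: heading 180 -> 128
Final: pos=(-39.435,-19.435), heading=128, 4 segment(s) drawn

Answer: -39.435 -19.435 128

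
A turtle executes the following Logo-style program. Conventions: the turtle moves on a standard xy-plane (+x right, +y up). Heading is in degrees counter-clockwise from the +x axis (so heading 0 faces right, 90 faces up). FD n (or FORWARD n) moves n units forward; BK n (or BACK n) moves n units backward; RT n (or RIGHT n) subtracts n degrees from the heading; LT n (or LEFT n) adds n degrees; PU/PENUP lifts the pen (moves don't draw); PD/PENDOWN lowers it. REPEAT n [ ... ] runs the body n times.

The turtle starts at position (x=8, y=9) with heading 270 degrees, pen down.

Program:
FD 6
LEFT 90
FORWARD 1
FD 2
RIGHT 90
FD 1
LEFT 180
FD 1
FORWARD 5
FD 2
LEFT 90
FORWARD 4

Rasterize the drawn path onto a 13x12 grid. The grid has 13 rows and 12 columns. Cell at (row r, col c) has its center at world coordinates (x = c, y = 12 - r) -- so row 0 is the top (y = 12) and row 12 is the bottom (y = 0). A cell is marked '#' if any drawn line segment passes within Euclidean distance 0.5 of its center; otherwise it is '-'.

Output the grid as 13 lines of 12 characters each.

Segment 0: (8,9) -> (8,3)
Segment 1: (8,3) -> (9,3)
Segment 2: (9,3) -> (11,3)
Segment 3: (11,3) -> (11,2)
Segment 4: (11,2) -> (11,3)
Segment 5: (11,3) -> (11,8)
Segment 6: (11,8) -> (11,10)
Segment 7: (11,10) -> (7,10)

Answer: ------------
------------
-------#####
--------#--#
--------#--#
--------#--#
--------#--#
--------#--#
--------#--#
--------####
-----------#
------------
------------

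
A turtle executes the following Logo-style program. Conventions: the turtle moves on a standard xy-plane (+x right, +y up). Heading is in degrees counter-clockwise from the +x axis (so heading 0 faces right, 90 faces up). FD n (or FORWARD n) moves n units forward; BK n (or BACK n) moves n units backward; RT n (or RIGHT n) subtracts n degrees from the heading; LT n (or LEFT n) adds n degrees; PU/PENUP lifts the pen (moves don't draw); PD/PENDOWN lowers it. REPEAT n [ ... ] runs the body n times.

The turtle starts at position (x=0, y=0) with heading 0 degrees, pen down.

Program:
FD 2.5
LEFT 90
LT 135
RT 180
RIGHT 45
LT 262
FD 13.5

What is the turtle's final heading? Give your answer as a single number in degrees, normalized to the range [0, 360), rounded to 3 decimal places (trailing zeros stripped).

Answer: 262

Derivation:
Executing turtle program step by step:
Start: pos=(0,0), heading=0, pen down
FD 2.5: (0,0) -> (2.5,0) [heading=0, draw]
LT 90: heading 0 -> 90
LT 135: heading 90 -> 225
RT 180: heading 225 -> 45
RT 45: heading 45 -> 0
LT 262: heading 0 -> 262
FD 13.5: (2.5,0) -> (0.621,-13.369) [heading=262, draw]
Final: pos=(0.621,-13.369), heading=262, 2 segment(s) drawn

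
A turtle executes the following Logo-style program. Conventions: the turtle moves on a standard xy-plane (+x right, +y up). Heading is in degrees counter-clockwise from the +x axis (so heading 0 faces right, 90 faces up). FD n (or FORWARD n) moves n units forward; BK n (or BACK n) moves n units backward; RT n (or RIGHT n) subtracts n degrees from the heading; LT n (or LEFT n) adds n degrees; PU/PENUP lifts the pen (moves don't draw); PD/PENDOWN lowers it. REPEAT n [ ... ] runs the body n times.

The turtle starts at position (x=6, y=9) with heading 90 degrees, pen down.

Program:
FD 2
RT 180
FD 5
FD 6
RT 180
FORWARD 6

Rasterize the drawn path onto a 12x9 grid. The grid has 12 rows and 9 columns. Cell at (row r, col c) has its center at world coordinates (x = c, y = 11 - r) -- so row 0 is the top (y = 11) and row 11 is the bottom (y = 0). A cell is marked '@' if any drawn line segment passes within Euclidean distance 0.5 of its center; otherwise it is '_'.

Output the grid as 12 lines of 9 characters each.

Answer: ______@__
______@__
______@__
______@__
______@__
______@__
______@__
______@__
______@__
______@__
______@__
______@__

Derivation:
Segment 0: (6,9) -> (6,11)
Segment 1: (6,11) -> (6,6)
Segment 2: (6,6) -> (6,0)
Segment 3: (6,0) -> (6,6)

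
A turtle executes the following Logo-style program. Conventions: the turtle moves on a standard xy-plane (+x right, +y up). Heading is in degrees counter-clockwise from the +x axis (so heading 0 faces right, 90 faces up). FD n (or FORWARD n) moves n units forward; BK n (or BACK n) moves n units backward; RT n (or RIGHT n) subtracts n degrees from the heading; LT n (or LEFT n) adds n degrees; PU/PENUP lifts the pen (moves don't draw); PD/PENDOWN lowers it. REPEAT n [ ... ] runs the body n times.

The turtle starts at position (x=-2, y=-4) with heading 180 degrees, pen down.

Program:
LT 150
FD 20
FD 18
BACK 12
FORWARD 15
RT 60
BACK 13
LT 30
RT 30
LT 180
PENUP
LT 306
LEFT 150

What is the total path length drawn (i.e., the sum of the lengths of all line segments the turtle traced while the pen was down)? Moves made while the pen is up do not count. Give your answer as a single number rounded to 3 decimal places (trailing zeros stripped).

Executing turtle program step by step:
Start: pos=(-2,-4), heading=180, pen down
LT 150: heading 180 -> 330
FD 20: (-2,-4) -> (15.321,-14) [heading=330, draw]
FD 18: (15.321,-14) -> (30.909,-23) [heading=330, draw]
BK 12: (30.909,-23) -> (20.517,-17) [heading=330, draw]
FD 15: (20.517,-17) -> (33.507,-24.5) [heading=330, draw]
RT 60: heading 330 -> 270
BK 13: (33.507,-24.5) -> (33.507,-11.5) [heading=270, draw]
LT 30: heading 270 -> 300
RT 30: heading 300 -> 270
LT 180: heading 270 -> 90
PU: pen up
LT 306: heading 90 -> 36
LT 150: heading 36 -> 186
Final: pos=(33.507,-11.5), heading=186, 5 segment(s) drawn

Segment lengths:
  seg 1: (-2,-4) -> (15.321,-14), length = 20
  seg 2: (15.321,-14) -> (30.909,-23), length = 18
  seg 3: (30.909,-23) -> (20.517,-17), length = 12
  seg 4: (20.517,-17) -> (33.507,-24.5), length = 15
  seg 5: (33.507,-24.5) -> (33.507,-11.5), length = 13
Total = 78

Answer: 78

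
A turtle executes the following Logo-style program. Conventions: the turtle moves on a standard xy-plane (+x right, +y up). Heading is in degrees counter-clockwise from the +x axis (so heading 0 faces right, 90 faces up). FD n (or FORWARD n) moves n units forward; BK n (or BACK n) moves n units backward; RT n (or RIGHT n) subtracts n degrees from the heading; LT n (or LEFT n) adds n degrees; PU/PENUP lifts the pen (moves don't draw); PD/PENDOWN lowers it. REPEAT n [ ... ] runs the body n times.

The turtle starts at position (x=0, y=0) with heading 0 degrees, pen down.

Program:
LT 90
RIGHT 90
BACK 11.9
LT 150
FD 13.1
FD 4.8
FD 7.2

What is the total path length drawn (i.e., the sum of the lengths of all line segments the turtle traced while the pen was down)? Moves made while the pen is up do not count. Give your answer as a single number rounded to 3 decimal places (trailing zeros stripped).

Answer: 37

Derivation:
Executing turtle program step by step:
Start: pos=(0,0), heading=0, pen down
LT 90: heading 0 -> 90
RT 90: heading 90 -> 0
BK 11.9: (0,0) -> (-11.9,0) [heading=0, draw]
LT 150: heading 0 -> 150
FD 13.1: (-11.9,0) -> (-23.245,6.55) [heading=150, draw]
FD 4.8: (-23.245,6.55) -> (-27.402,8.95) [heading=150, draw]
FD 7.2: (-27.402,8.95) -> (-33.637,12.55) [heading=150, draw]
Final: pos=(-33.637,12.55), heading=150, 4 segment(s) drawn

Segment lengths:
  seg 1: (0,0) -> (-11.9,0), length = 11.9
  seg 2: (-11.9,0) -> (-23.245,6.55), length = 13.1
  seg 3: (-23.245,6.55) -> (-27.402,8.95), length = 4.8
  seg 4: (-27.402,8.95) -> (-33.637,12.55), length = 7.2
Total = 37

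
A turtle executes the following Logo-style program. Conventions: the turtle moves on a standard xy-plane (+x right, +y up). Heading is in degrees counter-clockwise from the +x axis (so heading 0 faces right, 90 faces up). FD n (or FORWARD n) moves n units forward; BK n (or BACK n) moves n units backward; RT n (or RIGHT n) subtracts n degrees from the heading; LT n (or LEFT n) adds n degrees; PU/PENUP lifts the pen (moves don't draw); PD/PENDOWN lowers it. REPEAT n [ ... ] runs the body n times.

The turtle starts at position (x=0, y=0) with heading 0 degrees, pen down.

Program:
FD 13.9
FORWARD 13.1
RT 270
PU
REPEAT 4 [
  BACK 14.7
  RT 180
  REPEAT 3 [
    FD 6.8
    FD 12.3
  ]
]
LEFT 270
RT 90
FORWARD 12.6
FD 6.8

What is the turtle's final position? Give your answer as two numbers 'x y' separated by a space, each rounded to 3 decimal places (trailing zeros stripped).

Answer: 27 -19.4

Derivation:
Executing turtle program step by step:
Start: pos=(0,0), heading=0, pen down
FD 13.9: (0,0) -> (13.9,0) [heading=0, draw]
FD 13.1: (13.9,0) -> (27,0) [heading=0, draw]
RT 270: heading 0 -> 90
PU: pen up
REPEAT 4 [
  -- iteration 1/4 --
  BK 14.7: (27,0) -> (27,-14.7) [heading=90, move]
  RT 180: heading 90 -> 270
  REPEAT 3 [
    -- iteration 1/3 --
    FD 6.8: (27,-14.7) -> (27,-21.5) [heading=270, move]
    FD 12.3: (27,-21.5) -> (27,-33.8) [heading=270, move]
    -- iteration 2/3 --
    FD 6.8: (27,-33.8) -> (27,-40.6) [heading=270, move]
    FD 12.3: (27,-40.6) -> (27,-52.9) [heading=270, move]
    -- iteration 3/3 --
    FD 6.8: (27,-52.9) -> (27,-59.7) [heading=270, move]
    FD 12.3: (27,-59.7) -> (27,-72) [heading=270, move]
  ]
  -- iteration 2/4 --
  BK 14.7: (27,-72) -> (27,-57.3) [heading=270, move]
  RT 180: heading 270 -> 90
  REPEAT 3 [
    -- iteration 1/3 --
    FD 6.8: (27,-57.3) -> (27,-50.5) [heading=90, move]
    FD 12.3: (27,-50.5) -> (27,-38.2) [heading=90, move]
    -- iteration 2/3 --
    FD 6.8: (27,-38.2) -> (27,-31.4) [heading=90, move]
    FD 12.3: (27,-31.4) -> (27,-19.1) [heading=90, move]
    -- iteration 3/3 --
    FD 6.8: (27,-19.1) -> (27,-12.3) [heading=90, move]
    FD 12.3: (27,-12.3) -> (27,0) [heading=90, move]
  ]
  -- iteration 3/4 --
  BK 14.7: (27,0) -> (27,-14.7) [heading=90, move]
  RT 180: heading 90 -> 270
  REPEAT 3 [
    -- iteration 1/3 --
    FD 6.8: (27,-14.7) -> (27,-21.5) [heading=270, move]
    FD 12.3: (27,-21.5) -> (27,-33.8) [heading=270, move]
    -- iteration 2/3 --
    FD 6.8: (27,-33.8) -> (27,-40.6) [heading=270, move]
    FD 12.3: (27,-40.6) -> (27,-52.9) [heading=270, move]
    -- iteration 3/3 --
    FD 6.8: (27,-52.9) -> (27,-59.7) [heading=270, move]
    FD 12.3: (27,-59.7) -> (27,-72) [heading=270, move]
  ]
  -- iteration 4/4 --
  BK 14.7: (27,-72) -> (27,-57.3) [heading=270, move]
  RT 180: heading 270 -> 90
  REPEAT 3 [
    -- iteration 1/3 --
    FD 6.8: (27,-57.3) -> (27,-50.5) [heading=90, move]
    FD 12.3: (27,-50.5) -> (27,-38.2) [heading=90, move]
    -- iteration 2/3 --
    FD 6.8: (27,-38.2) -> (27,-31.4) [heading=90, move]
    FD 12.3: (27,-31.4) -> (27,-19.1) [heading=90, move]
    -- iteration 3/3 --
    FD 6.8: (27,-19.1) -> (27,-12.3) [heading=90, move]
    FD 12.3: (27,-12.3) -> (27,0) [heading=90, move]
  ]
]
LT 270: heading 90 -> 0
RT 90: heading 0 -> 270
FD 12.6: (27,0) -> (27,-12.6) [heading=270, move]
FD 6.8: (27,-12.6) -> (27,-19.4) [heading=270, move]
Final: pos=(27,-19.4), heading=270, 2 segment(s) drawn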